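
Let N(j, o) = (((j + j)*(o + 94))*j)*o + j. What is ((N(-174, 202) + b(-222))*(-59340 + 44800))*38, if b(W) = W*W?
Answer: -2000439708920880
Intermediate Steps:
b(W) = W²
N(j, o) = j + 2*o*j²*(94 + o) (N(j, o) = (((2*j)*(94 + o))*j)*o + j = ((2*j*(94 + o))*j)*o + j = (2*j²*(94 + o))*o + j = 2*o*j²*(94 + o) + j = j + 2*o*j²*(94 + o))
((N(-174, 202) + b(-222))*(-59340 + 44800))*38 = ((-174*(1 + 2*(-174)*202² + 188*(-174)*202) + (-222)²)*(-59340 + 44800))*38 = ((-174*(1 + 2*(-174)*40804 - 6607824) + 49284)*(-14540))*38 = ((-174*(1 - 14199792 - 6607824) + 49284)*(-14540))*38 = ((-174*(-20807615) + 49284)*(-14540))*38 = ((3620525010 + 49284)*(-14540))*38 = (3620574294*(-14540))*38 = -52643150234760*38 = -2000439708920880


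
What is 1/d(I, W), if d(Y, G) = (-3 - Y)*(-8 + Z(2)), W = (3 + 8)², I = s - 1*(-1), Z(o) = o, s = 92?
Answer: 1/576 ≈ 0.0017361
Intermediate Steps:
I = 93 (I = 92 - 1*(-1) = 92 + 1 = 93)
W = 121 (W = 11² = 121)
d(Y, G) = 18 + 6*Y (d(Y, G) = (-3 - Y)*(-8 + 2) = (-3 - Y)*(-6) = 18 + 6*Y)
1/d(I, W) = 1/(18 + 6*93) = 1/(18 + 558) = 1/576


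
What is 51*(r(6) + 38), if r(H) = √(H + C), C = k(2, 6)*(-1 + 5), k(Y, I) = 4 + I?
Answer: 1938 + 51*√46 ≈ 2283.9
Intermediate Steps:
C = 40 (C = (4 + 6)*(-1 + 5) = 10*4 = 40)
r(H) = √(40 + H) (r(H) = √(H + 40) = √(40 + H))
51*(r(6) + 38) = 51*(√(40 + 6) + 38) = 51*(√46 + 38) = 51*(38 + √46) = 1938 + 51*√46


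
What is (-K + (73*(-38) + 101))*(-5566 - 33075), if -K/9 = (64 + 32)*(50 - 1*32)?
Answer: -497657439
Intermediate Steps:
K = -15552 (K = -9*(64 + 32)*(50 - 1*32) = -864*(50 - 32) = -864*18 = -9*1728 = -15552)
(-K + (73*(-38) + 101))*(-5566 - 33075) = (-1*(-15552) + (73*(-38) + 101))*(-5566 - 33075) = (15552 + (-2774 + 101))*(-38641) = (15552 - 2673)*(-38641) = 12879*(-38641) = -497657439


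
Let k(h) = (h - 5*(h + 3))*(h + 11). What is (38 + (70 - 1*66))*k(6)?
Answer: -27846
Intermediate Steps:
k(h) = (-15 - 4*h)*(11 + h) (k(h) = (h - 5*(3 + h))*(11 + h) = (h + (-15 - 5*h))*(11 + h) = (-15 - 4*h)*(11 + h))
(38 + (70 - 1*66))*k(6) = (38 + (70 - 1*66))*(-165 - 59*6 - 4*6**2) = (38 + (70 - 66))*(-165 - 354 - 4*36) = (38 + 4)*(-165 - 354 - 144) = 42*(-663) = -27846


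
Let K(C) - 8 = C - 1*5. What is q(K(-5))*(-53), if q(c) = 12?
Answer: -636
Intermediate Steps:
K(C) = 3 + C (K(C) = 8 + (C - 1*5) = 8 + (C - 5) = 8 + (-5 + C) = 3 + C)
q(K(-5))*(-53) = 12*(-53) = -636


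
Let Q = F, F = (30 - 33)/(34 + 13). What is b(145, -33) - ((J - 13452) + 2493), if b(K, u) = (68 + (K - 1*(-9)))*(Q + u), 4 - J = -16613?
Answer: -610914/47 ≈ -12998.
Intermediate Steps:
J = 16617 (J = 4 - 1*(-16613) = 4 + 16613 = 16617)
F = -3/47 ≈ -0.063830
Q = -3/47 ≈ -0.063830
b(K, u) = (77 + K)*(-3/47 + u) (b(K, u) = (68 + (K - 1*(-9)))*(-3/47 + u) = (68 + (K + 9))*(-3/47 + u) = (68 + (9 + K))*(-3/47 + u) = (77 + K)*(-3/47 + u))
b(145, -33) - ((J - 13452) + 2493) = (-231/47 + 77*(-33) - 3/47*145 + 145*(-33)) - ((16617 - 13452) + 2493) = (-231/47 - 2541 - 435/47 - 4785) - (3165 + 2493) = -344988/47 - 1*5658 = -344988/47 - 5658 = -610914/47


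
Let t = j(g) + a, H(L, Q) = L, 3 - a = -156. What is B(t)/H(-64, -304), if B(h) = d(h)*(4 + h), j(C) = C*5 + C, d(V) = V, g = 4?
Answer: -34221/64 ≈ -534.70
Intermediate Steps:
a = 159 (a = 3 - 1*(-156) = 3 + 156 = 159)
j(C) = 6*C (j(C) = 5*C + C = 6*C)
t = 183 (t = 6*4 + 159 = 24 + 159 = 183)
B(h) = h*(4 + h)
B(t)/H(-64, -304) = (183*(4 + 183))/(-64) = (183*187)*(-1/64) = 34221*(-1/64) = -34221/64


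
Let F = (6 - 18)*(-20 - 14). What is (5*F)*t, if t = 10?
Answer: 20400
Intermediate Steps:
F = 408 (F = -12*(-34) = 408)
(5*F)*t = (5*408)*10 = 2040*10 = 20400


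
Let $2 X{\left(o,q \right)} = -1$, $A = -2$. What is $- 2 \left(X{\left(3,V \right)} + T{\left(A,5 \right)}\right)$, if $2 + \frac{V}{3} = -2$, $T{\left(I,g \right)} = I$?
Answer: $5$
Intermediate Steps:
$V = -12$ ($V = -6 + 3 \left(-2\right) = -6 - 6 = -12$)
$X{\left(o,q \right)} = - \frac{1}{2}$ ($X{\left(o,q \right)} = \frac{1}{2} \left(-1\right) = - \frac{1}{2}$)
$- 2 \left(X{\left(3,V \right)} + T{\left(A,5 \right)}\right) = - 2 \left(- \frac{1}{2} - 2\right) = \left(-2\right) \left(- \frac{5}{2}\right) = 5$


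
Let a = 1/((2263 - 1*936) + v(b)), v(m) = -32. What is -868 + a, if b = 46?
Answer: -1124059/1295 ≈ -868.00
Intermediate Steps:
a = 1/1295 (a = 1/((2263 - 1*936) - 32) = 1/((2263 - 936) - 32) = 1/(1327 - 32) = 1/1295 ≈ 0.00077220)
-868 + a = -868 + 1/1295 = -1124059/1295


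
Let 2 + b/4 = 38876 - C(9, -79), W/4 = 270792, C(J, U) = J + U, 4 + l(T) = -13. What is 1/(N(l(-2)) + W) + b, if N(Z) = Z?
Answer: 168728930177/1083151 ≈ 1.5578e+5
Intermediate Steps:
l(T) = -17 (l(T) = -4 - 13 = -17)
W = 1083168 (W = 4*270792 = 1083168)
b = 155776 (b = -8 + 4*(38876 - (9 - 79)) = -8 + 4*(38876 - 1*(-70)) = -8 + 4*(38876 + 70) = -8 + 4*38946 = -8 + 155784 = 155776)
1/(N(l(-2)) + W) + b = 1/(-17 + 1083168) + 155776 = 1/1083151 + 155776 = 168728930177/1083151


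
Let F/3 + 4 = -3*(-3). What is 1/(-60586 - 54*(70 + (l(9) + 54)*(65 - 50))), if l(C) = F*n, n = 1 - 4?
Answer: -1/71656 ≈ -1.3956e-5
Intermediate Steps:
n = -3
F = 15 (F = -12 + 3*(-3*(-3)) = -12 + 3*9 = -12 + 27 = 15)
l(C) = -45 (l(C) = 15*(-3) = -45)
1/(-60586 - 54*(70 + (l(9) + 54)*(65 - 50))) = 1/(-60586 - 54*(70 + (-45 + 54)*(65 - 50))) = 1/(-60586 - 54*(70 + 9*15)) = 1/(-60586 - 54*(70 + 135)) = 1/(-60586 - 54*205) = 1/(-60586 - 11070) = 1/(-71656) = -1/71656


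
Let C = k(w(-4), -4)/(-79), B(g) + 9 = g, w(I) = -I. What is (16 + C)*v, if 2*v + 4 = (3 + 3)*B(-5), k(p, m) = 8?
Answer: -55264/79 ≈ -699.54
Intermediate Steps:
B(g) = -9 + g
C = -8/79 (C = 8/(-79) = 8*(-1/79) = -8/79 ≈ -0.10127)
v = -44 (v = -2 + ((3 + 3)*(-9 - 5))/2 = -2 + (6*(-14))/2 = -2 + (½)*(-84) = -2 - 42 = -44)
(16 + C)*v = (16 - 8/79)*(-44) = (1256/79)*(-44) = -55264/79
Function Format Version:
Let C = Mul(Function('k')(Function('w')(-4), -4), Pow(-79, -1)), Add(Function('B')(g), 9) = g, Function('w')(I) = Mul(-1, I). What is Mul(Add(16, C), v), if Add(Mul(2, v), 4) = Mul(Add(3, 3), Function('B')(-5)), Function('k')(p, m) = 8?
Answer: Rational(-55264, 79) ≈ -699.54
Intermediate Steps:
Function('B')(g) = Add(-9, g)
C = Rational(-8, 79) (C = Mul(8, Pow(-79, -1)) = Mul(8, Rational(-1, 79)) = Rational(-8, 79) ≈ -0.10127)
v = -44 (v = Add(-2, Mul(Rational(1, 2), Mul(Add(3, 3), Add(-9, -5)))) = Add(-2, Mul(Rational(1, 2), Mul(6, -14))) = Add(-2, Mul(Rational(1, 2), -84)) = Add(-2, -42) = -44)
Mul(Add(16, C), v) = Mul(Add(16, Rational(-8, 79)), -44) = Mul(Rational(1256, 79), -44) = Rational(-55264, 79)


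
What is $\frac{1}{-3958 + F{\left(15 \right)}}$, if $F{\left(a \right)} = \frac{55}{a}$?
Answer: $- \frac{3}{11863} \approx -0.00025289$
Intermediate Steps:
$\frac{1}{-3958 + F{\left(15 \right)}} = \frac{1}{-3958 + \frac{55}{15}} = \frac{1}{-3958 + 55 \cdot \frac{1}{15}} = \frac{1}{-3958 + \frac{11}{3}} = \frac{1}{- \frac{11863}{3}} = - \frac{3}{11863}$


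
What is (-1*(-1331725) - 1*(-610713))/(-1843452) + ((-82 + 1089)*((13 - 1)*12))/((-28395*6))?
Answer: -5539337497/2908045530 ≈ -1.9048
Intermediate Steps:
(-1*(-1331725) - 1*(-610713))/(-1843452) + ((-82 + 1089)*((13 - 1)*12))/((-28395*6)) = (1331725 + 610713)*(-1/1843452) + (1007*(12*12))/(-170370) = 1942438*(-1/1843452) + (1007*144)*(-1/170370) = -971219/921726 + 145008*(-1/170370) = -971219/921726 - 8056/9465 = -5539337497/2908045530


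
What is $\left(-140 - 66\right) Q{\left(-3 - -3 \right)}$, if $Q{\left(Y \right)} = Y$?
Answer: $0$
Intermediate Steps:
$\left(-140 - 66\right) Q{\left(-3 - -3 \right)} = \left(-140 - 66\right) \left(-3 - -3\right) = - 206 \left(-3 + 3\right) = \left(-206\right) 0 = 0$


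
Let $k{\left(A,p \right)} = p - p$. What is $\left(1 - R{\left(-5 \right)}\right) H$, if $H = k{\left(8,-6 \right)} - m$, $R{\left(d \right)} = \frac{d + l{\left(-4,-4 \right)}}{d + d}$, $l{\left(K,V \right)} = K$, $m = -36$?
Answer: $\frac{18}{5} \approx 3.6$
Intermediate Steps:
$R{\left(d \right)} = \frac{-4 + d}{2 d}$ ($R{\left(d \right)} = \frac{d - 4}{d + d} = \frac{-4 + d}{2 d}$)
$k{\left(A,p \right)} = 0$
$H = 36$ ($H = 0 - -36 = 0 + 36 = 36$)
$\left(1 - R{\left(-5 \right)}\right) H = \left(1 - \frac{-4 - 5}{2 \left(-5\right)}\right) 36 = \left(1 - \frac{1}{2} \left(- \frac{1}{5}\right) \left(-9\right)\right) 36 = \left(1 - \frac{9}{10}\right) 36 = \frac{1}{10} \cdot 36 = \frac{18}{5}$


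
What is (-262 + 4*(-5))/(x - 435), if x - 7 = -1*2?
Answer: 141/215 ≈ 0.65581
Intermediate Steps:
x = 5 (x = 7 - 1*2 = 7 - 2 = 5)
(-262 + 4*(-5))/(x - 435) = (-262 + 4*(-5))/(5 - 435) = (-262 - 20)/(-430) = -282*(-1/430) = 141/215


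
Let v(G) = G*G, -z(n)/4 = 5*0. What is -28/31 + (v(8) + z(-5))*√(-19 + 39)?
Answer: -28/31 + 128*√5 ≈ 285.31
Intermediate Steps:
z(n) = 0 (z(n) = -20*0 = -4*0 = 0)
v(G) = G²
-28/31 + (v(8) + z(-5))*√(-19 + 39) = -28/31 + (8² + 0)*√(-19 + 39) = -28*1/31 + (64 + 0)*√20 = -28/31 + 64*(2*√5) = -28/31 + 128*√5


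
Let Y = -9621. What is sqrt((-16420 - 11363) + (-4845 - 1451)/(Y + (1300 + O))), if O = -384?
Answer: I*sqrt(2105258278895)/8705 ≈ 166.68*I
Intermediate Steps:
sqrt((-16420 - 11363) + (-4845 - 1451)/(Y + (1300 + O))) = sqrt((-16420 - 11363) + (-4845 - 1451)/(-9621 + (1300 - 384))) = sqrt(-27783 - 6296/(-9621 + 916)) = sqrt(-27783 - 6296/(-8705)) = sqrt(-27783 - 6296*(-1/8705)) = sqrt(-27783 + 6296/8705) = sqrt(-241844719/8705) = I*sqrt(2105258278895)/8705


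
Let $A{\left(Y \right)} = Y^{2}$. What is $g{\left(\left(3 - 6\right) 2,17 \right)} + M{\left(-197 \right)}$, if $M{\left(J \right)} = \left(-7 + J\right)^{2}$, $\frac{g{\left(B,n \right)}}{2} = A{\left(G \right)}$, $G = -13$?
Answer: $41954$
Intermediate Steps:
$g{\left(B,n \right)} = 338$ ($g{\left(B,n \right)} = 2 \left(-13\right)^{2} = 2 \cdot 169 = 338$)
$g{\left(\left(3 - 6\right) 2,17 \right)} + M{\left(-197 \right)} = 338 + \left(-7 - 197\right)^{2} = 338 + \left(-204\right)^{2} = 338 + 41616 = 41954$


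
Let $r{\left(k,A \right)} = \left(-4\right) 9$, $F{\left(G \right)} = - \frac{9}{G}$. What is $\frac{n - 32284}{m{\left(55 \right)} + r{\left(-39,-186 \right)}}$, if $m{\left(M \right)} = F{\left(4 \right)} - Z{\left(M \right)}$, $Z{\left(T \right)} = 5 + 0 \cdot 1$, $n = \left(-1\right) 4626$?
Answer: $\frac{147640}{173} \approx 853.41$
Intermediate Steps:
$n = -4626$
$Z{\left(T \right)} = 5$ ($Z{\left(T \right)} = 5 + 0 = 5$)
$r{\left(k,A \right)} = -36$
$m{\left(M \right)} = - \frac{29}{4}$ ($m{\left(M \right)} = - \frac{9}{4} - 5 = - \frac{29}{4}$)
$\frac{n - 32284}{m{\left(55 \right)} + r{\left(-39,-186 \right)}} = \frac{-4626 - 32284}{- \frac{29}{4} - 36} = - \frac{36910}{- \frac{173}{4}} = \left(-36910\right) \left(- \frac{4}{173}\right) = \frac{147640}{173}$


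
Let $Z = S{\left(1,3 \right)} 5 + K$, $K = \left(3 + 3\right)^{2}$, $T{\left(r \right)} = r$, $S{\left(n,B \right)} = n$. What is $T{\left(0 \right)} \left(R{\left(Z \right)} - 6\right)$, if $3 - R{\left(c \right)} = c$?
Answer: $0$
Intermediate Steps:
$K = 36$ ($K = 6^{2} = 36$)
$Z = 41$ ($Z = 1 \cdot 5 + 36 = 5 + 36 = 41$)
$R{\left(c \right)} = 3 - c$
$T{\left(0 \right)} \left(R{\left(Z \right)} - 6\right) = 0 \left(\left(3 - 41\right) - 6\right) = 0 \left(-38 - 6\right) = 0 \left(-44\right) = 0$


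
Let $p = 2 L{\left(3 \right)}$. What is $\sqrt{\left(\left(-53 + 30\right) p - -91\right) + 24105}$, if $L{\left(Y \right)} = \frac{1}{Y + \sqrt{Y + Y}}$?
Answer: $\frac{\sqrt{72542 + 24196 \sqrt{6}}}{\sqrt{3 + \sqrt{6}}} \approx 155.52$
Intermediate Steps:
$L{\left(Y \right)} = \frac{1}{Y + \sqrt{2} \sqrt{Y}}$ ($L{\left(Y \right)} = \frac{1}{Y + \sqrt{2 Y}} = \frac{1}{Y + \sqrt{2} \sqrt{Y}}$)
$p = \frac{2}{3 + \sqrt{6}}$ ($p = \frac{2}{3 + \sqrt{2} \sqrt{3}} = \frac{2}{3 + \sqrt{6}} \approx 0.36701$)
$\sqrt{\left(\left(-53 + 30\right) p - -91\right) + 24105} = \sqrt{\left(\left(-53 + 30\right) \left(2 - \frac{2 \sqrt{6}}{3}\right) - -91\right) + 24105} = \sqrt{\left(- 23 \left(2 - \frac{2 \sqrt{6}}{3}\right) + 91\right) + 24105} = \sqrt{\left(\left(-46 + \frac{46 \sqrt{6}}{3}\right) + 91\right) + 24105} = \sqrt{\left(45 + \frac{46 \sqrt{6}}{3}\right) + 24105} = \sqrt{24150 + \frac{46 \sqrt{6}}{3}}$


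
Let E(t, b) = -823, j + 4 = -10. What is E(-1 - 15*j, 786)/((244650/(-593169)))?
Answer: 162726029/81550 ≈ 1995.4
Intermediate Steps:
j = -14 (j = -4 - 10 = -14)
E(-1 - 15*j, 786)/((244650/(-593169))) = -823/(244650/(-593169)) = -823/(244650*(-1/593169)) = -823/(-81550/197723) = -823*(-197723/81550) = 162726029/81550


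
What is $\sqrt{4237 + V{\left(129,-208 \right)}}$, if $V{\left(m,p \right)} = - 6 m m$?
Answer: $i \sqrt{95609} \approx 309.21 i$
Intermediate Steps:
$V{\left(m,p \right)} = - 6 m^{2}$
$\sqrt{4237 + V{\left(129,-208 \right)}} = \sqrt{4237 - 6 \cdot 129^{2}} = \sqrt{4237 - 99846} = \sqrt{-95609} = i \sqrt{95609}$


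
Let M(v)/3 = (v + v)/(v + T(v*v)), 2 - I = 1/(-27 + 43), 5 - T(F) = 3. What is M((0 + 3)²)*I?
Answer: 837/88 ≈ 9.5114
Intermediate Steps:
T(F) = 2 (T(F) = 5 - 1*3 = 5 - 3 = 2)
I = 31/16 (I = 2 - 1/(-27 + 43) = 2 - 1/16 = 31/16 ≈ 1.9375)
M(v) = 6*v/(2 + v) (M(v) = 3*((v + v)/(v + 2)) = 3*((2*v)/(2 + v)) = 3*(2*v/(2 + v)) = 6*v/(2 + v))
M((0 + 3)²)*I = (6*(0 + 3)²/(2 + (0 + 3)²))*(31/16) = (6*3²/(2 + 3²))*(31/16) = (6*9/(2 + 9))*(31/16) = (6*9/11)*(31/16) = (6*9*(1/11))*(31/16) = (54/11)*(31/16) = 837/88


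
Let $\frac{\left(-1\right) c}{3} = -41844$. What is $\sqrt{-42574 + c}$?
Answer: $\sqrt{82958} \approx 288.02$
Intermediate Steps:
$c = 125532$ ($c = \left(-3\right) \left(-41844\right) = 125532$)
$\sqrt{-42574 + c} = \sqrt{-42574 + 125532} = \sqrt{82958}$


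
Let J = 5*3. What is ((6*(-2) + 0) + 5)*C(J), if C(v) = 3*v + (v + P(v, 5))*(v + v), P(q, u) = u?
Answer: -4515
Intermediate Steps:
J = 15
C(v) = 3*v + 2*v*(5 + v) (C(v) = 3*v + (v + 5)*(v + v) = 3*v + (5 + v)*(2*v) = 3*v + 2*v*(5 + v))
((6*(-2) + 0) + 5)*C(J) = ((6*(-2) + 0) + 5)*(15*(13 + 2*15)) = ((-12 + 0) + 5)*(15*(13 + 30)) = (-12 + 5)*(15*43) = -7*645 = -4515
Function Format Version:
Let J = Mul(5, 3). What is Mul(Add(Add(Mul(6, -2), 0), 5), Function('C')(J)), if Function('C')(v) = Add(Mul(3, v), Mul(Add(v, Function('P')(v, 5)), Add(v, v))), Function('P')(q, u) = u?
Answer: -4515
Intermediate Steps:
J = 15
Function('C')(v) = Add(Mul(3, v), Mul(2, v, Add(5, v))) (Function('C')(v) = Add(Mul(3, v), Mul(Add(v, 5), Add(v, v))) = Add(Mul(3, v), Mul(Add(5, v), Mul(2, v))) = Add(Mul(3, v), Mul(2, v, Add(5, v))))
Mul(Add(Add(Mul(6, -2), 0), 5), Function('C')(J)) = Mul(Add(Add(Mul(6, -2), 0), 5), Mul(15, Add(13, Mul(2, 15)))) = Mul(Add(Add(-12, 0), 5), Mul(15, Add(13, 30))) = Mul(Add(-12, 5), Mul(15, 43)) = Mul(-7, 645) = -4515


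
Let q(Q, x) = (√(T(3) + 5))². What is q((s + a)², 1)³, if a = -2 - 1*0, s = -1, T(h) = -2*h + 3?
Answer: 8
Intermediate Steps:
T(h) = 3 - 2*h
a = -2 (a = -2 + 0 = -2)
q(Q, x) = 2 (q(Q, x) = (√((3 - 2*3) + 5))² = (√((3 - 6) + 5))² = (√(-3 + 5))² = (√2)² = 2)
q((s + a)², 1)³ = 2³ = 8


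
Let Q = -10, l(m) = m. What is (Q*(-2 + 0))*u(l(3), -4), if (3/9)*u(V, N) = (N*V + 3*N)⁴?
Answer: 19906560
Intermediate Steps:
u(V, N) = 3*(3*N + N*V)⁴ (u(V, N) = 3*(N*V + 3*N)⁴ = 3*(3*N + N*V)⁴)
(Q*(-2 + 0))*u(l(3), -4) = (-10*(-2 + 0))*(3*(-4)⁴*(3 + 3)⁴) = (-10*(-2))*(3*256*6⁴) = 20*(3*256*1296) = 20*995328 = 19906560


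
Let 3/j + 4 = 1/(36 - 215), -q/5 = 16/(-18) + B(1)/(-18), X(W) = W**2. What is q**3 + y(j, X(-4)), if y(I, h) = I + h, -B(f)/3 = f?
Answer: 86893015/1393848 ≈ 62.340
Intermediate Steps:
B(f) = -3*f
q = 65/18 (q = -5*(16/(-18) - 3*1/(-18)) = -5*(16*(-1/18) - 3*(-1/18)) = -5*(-8/9 + 1/6) = -5*(-13/18) = 65/18 ≈ 3.6111)
j = -179/239 (j = 3/(-4 + 1/(36 - 215)) = 3/(-4 + 1/(-179)) = 3/(-4 - 1/179) = 3/(-717/179) = 3*(-179/717) = -179/239 ≈ -0.74895)
q**3 + y(j, X(-4)) = (65/18)**3 + (-179/239 + (-4)**2) = 274625/5832 + (-179/239 + 16) = 274625/5832 + 3645/239 = 86893015/1393848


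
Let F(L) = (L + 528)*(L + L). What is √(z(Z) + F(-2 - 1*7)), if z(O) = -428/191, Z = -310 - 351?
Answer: 55*I*√112690/191 ≈ 96.666*I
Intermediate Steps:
F(L) = 2*L*(528 + L) (F(L) = (528 + L)*(2*L) = 2*L*(528 + L))
Z = -661
z(O) = -428/191 (z(O) = -428*1/191 = -428/191)
√(z(Z) + F(-2 - 1*7)) = √(-428/191 + 2*(-2 - 1*7)*(528 + (-2 - 1*7))) = √(-428/191 + 2*(-2 - 7)*(528 + (-2 - 7))) = √(-428/191 + 2*(-9)*(528 - 9)) = √(-428/191 + 2*(-9)*519) = √(-428/191 - 9342) = √(-1784750/191) = 55*I*√112690/191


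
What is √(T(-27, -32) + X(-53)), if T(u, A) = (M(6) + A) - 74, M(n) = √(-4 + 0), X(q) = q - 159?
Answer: √(-318 + 2*I) ≈ 0.05608 + 17.833*I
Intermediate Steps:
X(q) = -159 + q
M(n) = 2*I (M(n) = √(-4) = 2*I)
T(u, A) = -74 + A + 2*I (T(u, A) = (2*I + A) - 74 = (A + 2*I) - 74 = -74 + A + 2*I)
√(T(-27, -32) + X(-53)) = √((-74 - 32 + 2*I) + (-159 - 53)) = √((-106 + 2*I) - 212) = √(-318 + 2*I)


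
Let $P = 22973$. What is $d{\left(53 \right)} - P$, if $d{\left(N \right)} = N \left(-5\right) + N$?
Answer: $-23185$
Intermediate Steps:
$d{\left(N \right)} = - 4 N$ ($d{\left(N \right)} = - 5 N + N = - 4 N$)
$d{\left(53 \right)} - P = \left(-4\right) 53 - 22973 = -212 - 22973 = -23185$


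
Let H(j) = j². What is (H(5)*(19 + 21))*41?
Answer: 41000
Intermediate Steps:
(H(5)*(19 + 21))*41 = (5²*(19 + 21))*41 = (25*40)*41 = 1000*41 = 41000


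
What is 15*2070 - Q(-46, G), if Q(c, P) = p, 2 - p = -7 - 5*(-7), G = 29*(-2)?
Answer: 31076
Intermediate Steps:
G = -58
p = -26 (p = 2 - (-7 - 5*(-7)) = 2 - (-7 + 35) = 2 - 1*28 = 2 - 28 = -26)
Q(c, P) = -26
15*2070 - Q(-46, G) = 15*2070 - 1*(-26) = 31050 + 26 = 31076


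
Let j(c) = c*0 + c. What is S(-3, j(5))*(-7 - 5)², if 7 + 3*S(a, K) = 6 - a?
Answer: 96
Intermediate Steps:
j(c) = c (j(c) = 0 + c = c)
S(a, K) = -⅓ - a/3 (S(a, K) = -7/3 + (6 - a)/3 = -7/3 + (2 - a/3) = -⅓ - a/3)
S(-3, j(5))*(-7 - 5)² = (-⅓ - ⅓*(-3))*(-7 - 5)² = (-⅓ + 1)*(-12)² = (⅔)*144 = 96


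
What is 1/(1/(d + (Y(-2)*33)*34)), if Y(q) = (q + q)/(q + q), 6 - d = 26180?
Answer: -25052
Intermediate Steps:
d = -26174 (d = 6 - 1*26180 = 6 - 26180 = -26174)
Y(q) = 1 (Y(q) = (2*q)/((2*q)) = (2*q)*(1/(2*q)) = 1)
1/(1/(d + (Y(-2)*33)*34)) = 1/(1/(-26174 + (1*33)*34)) = 1/(1/(-26174 + 33*34)) = 1/(1/(-26174 + 1122)) = 1/(1/(-25052)) = 1/(-1/25052) = -25052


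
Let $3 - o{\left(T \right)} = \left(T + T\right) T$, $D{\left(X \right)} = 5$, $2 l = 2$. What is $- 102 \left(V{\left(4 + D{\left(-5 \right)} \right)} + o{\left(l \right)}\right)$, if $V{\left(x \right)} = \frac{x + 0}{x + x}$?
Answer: $-153$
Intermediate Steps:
$l = 1$ ($l = \frac{1}{2} \cdot 2 = 1$)
$o{\left(T \right)} = 3 - 2 T^{2}$ ($o{\left(T \right)} = 3 - \left(T + T\right) T = 3 - 2 T T = 3 - 2 T^{2}$)
$V{\left(x \right)} = \frac{1}{2}$ ($V{\left(x \right)} = \frac{x}{2 x} = x \frac{1}{2 x} = \frac{1}{2}$)
$- 102 \left(V{\left(4 + D{\left(-5 \right)} \right)} + o{\left(l \right)}\right) = - 102 \left(\frac{1}{2} + \left(3 - 2 \cdot 1^{2}\right)\right) = - 102 \left(\frac{1}{2} + \left(3 - 2\right)\right) = - 102 \left(\frac{1}{2} + 1\right) = \left(-102\right) \frac{3}{2} = -153$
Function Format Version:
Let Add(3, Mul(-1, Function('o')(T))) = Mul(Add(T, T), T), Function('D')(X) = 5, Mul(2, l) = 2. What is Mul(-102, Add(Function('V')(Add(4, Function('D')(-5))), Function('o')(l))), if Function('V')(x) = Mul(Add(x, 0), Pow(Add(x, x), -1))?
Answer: -153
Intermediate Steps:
l = 1 (l = Mul(Rational(1, 2), 2) = 1)
Function('o')(T) = Add(3, Mul(-2, Pow(T, 2))) (Function('o')(T) = Add(3, Mul(-1, Mul(Add(T, T), T))) = Add(3, Mul(-1, Mul(Mul(2, T), T))) = Add(3, Mul(-1, Mul(2, Pow(T, 2)))) = Add(3, Mul(-2, Pow(T, 2))))
Function('V')(x) = Rational(1, 2) (Function('V')(x) = Mul(x, Pow(Mul(2, x), -1)) = Mul(x, Mul(Rational(1, 2), Pow(x, -1))) = Rational(1, 2))
Mul(-102, Add(Function('V')(Add(4, Function('D')(-5))), Function('o')(l))) = Mul(-102, Add(Rational(1, 2), Add(3, Mul(-2, Pow(1, 2))))) = Mul(-102, Add(Rational(1, 2), Add(3, Mul(-2, 1)))) = Mul(-102, Add(Rational(1, 2), Add(3, -2))) = Mul(-102, Add(Rational(1, 2), 1)) = Mul(-102, Rational(3, 2)) = -153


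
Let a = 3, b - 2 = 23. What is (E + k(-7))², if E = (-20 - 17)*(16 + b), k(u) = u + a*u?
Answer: 2387025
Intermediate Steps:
b = 25 (b = 2 + 23 = 25)
k(u) = 4*u (k(u) = u + 3*u = 4*u)
E = -1517 (E = (-20 - 17)*(16 + 25) = -37*41 = -1517)
(E + k(-7))² = (-1517 + 4*(-7))² = (-1517 - 28)² = (-1545)² = 2387025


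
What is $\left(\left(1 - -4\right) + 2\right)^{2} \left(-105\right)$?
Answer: $-5145$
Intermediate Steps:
$\left(\left(1 - -4\right) + 2\right)^{2} \left(-105\right) = \left(\left(1 + 4\right) + 2\right)^{2} \left(-105\right) = \left(5 + 2\right)^{2} \left(-105\right) = 7^{2} \left(-105\right) = 49 \left(-105\right) = -5145$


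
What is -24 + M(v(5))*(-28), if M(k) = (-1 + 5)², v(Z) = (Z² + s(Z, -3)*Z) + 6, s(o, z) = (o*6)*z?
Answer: -472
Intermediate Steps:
s(o, z) = 6*o*z (s(o, z) = (6*o)*z = 6*o*z)
v(Z) = 6 - 17*Z² (v(Z) = (Z² + (6*Z*(-3))*Z) + 6 = (Z² + (-18*Z)*Z) + 6 = (Z² - 18*Z²) + 6 = -17*Z² + 6 = 6 - 17*Z²)
M(k) = 16 (M(k) = 4² = 16)
-24 + M(v(5))*(-28) = -24 + 16*(-28) = -24 - 448 = -472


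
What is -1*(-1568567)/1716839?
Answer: 1568567/1716839 ≈ 0.91364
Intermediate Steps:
-1*(-1568567)/1716839 = 1568567*(1/1716839) = 1568567/1716839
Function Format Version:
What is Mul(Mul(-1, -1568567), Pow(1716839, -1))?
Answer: Rational(1568567, 1716839) ≈ 0.91364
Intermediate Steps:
Mul(Mul(-1, -1568567), Pow(1716839, -1)) = Mul(1568567, Rational(1, 1716839)) = Rational(1568567, 1716839)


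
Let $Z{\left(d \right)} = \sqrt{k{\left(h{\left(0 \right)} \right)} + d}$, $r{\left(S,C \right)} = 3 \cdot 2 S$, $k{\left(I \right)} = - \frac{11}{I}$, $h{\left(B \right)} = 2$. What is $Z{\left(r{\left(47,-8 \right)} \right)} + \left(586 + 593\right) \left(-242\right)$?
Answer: $-285318 + \frac{\sqrt{1106}}{2} \approx -2.853 \cdot 10^{5}$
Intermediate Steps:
$r{\left(S,C \right)} = 6 S$
$Z{\left(d \right)} = \sqrt{- \frac{11}{2} + d}$
$Z{\left(r{\left(47,-8 \right)} \right)} + \left(586 + 593\right) \left(-242\right) = \frac{\sqrt{-22 + 4 \cdot 6 \cdot 47}}{2} + \left(586 + 593\right) \left(-242\right) = \frac{\sqrt{-22 + 4 \cdot 282}}{2} + 1179 \left(-242\right) = \frac{\sqrt{-22 + 1128}}{2} - 285318 = \frac{\sqrt{1106}}{2} - 285318 = -285318 + \frac{\sqrt{1106}}{2}$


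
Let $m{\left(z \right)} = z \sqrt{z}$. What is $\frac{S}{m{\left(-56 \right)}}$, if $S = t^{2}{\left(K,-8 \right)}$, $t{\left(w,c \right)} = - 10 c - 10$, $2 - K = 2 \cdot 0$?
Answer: $\frac{25 i \sqrt{14}}{8} \approx 11.693 i$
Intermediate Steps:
$K = 2$ ($K = 2 - 2 \cdot 0 = 2 - 0 = 2 + 0 = 2$)
$t{\left(w,c \right)} = -10 - 10 c$
$m{\left(z \right)} = z^{\frac{3}{2}}$
$S = 4900$ ($S = \left(-10 - -80\right)^{2} = \left(-10 + 80\right)^{2} = 70^{2} = 4900$)
$\frac{S}{m{\left(-56 \right)}} = \frac{4900}{\left(-56\right)^{\frac{3}{2}}} = \frac{4900}{\left(-112\right) i \sqrt{14}} = 4900 \frac{i \sqrt{14}}{1568} = \frac{25 i \sqrt{14}}{8}$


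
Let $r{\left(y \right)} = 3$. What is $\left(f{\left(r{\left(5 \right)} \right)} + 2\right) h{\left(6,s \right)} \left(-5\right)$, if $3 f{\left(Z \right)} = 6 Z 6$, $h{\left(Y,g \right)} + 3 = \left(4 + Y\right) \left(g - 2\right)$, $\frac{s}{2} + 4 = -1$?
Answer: $23370$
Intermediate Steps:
$s = -10$ ($s = -8 + 2 \left(-1\right) = -8 - 2 = -10$)
$h{\left(Y,g \right)} = -3 + \left(-2 + g\right) \left(4 + Y\right)$ ($h{\left(Y,g \right)} = -3 + \left(4 + Y\right) \left(g - 2\right) = -3 + \left(4 + Y\right) \left(-2 + g\right) = -3 + \left(-2 + g\right) \left(4 + Y\right)$)
$f{\left(Z \right)} = 12 Z$ ($f{\left(Z \right)} = \frac{6 Z 6}{3} = \frac{36 Z}{3} = 12 Z$)
$\left(f{\left(r{\left(5 \right)} \right)} + 2\right) h{\left(6,s \right)} \left(-5\right) = \left(12 \cdot 3 + 2\right) \left(-11 - 12 + 4 \left(-10\right) + 6 \left(-10\right)\right) \left(-5\right) = \left(36 + 2\right) \left(-11 - 12 - 40 - 60\right) \left(-5\right) = 38 \left(\left(-123\right) \left(-5\right)\right) = 38 \cdot 615 = 23370$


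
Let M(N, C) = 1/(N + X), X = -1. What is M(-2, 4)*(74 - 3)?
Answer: -71/3 ≈ -23.667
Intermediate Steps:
M(N, C) = 1/(-1 + N) (M(N, C) = 1/(N - 1) = 1/(-1 + N))
M(-2, 4)*(74 - 3) = (74 - 3)/(-1 - 2) = 71/(-3) = -⅓*71 = -71/3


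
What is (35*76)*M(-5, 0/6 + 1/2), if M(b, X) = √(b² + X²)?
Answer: 1330*√101 ≈ 13366.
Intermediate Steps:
M(b, X) = √(X² + b²)
(35*76)*M(-5, 0/6 + 1/2) = (35*76)*√((0/6 + 1/2)² + (-5)²) = 2660*√((0*(⅙) + 1*(½))² + 25) = 2660*√((0 + ½)² + 25) = 2660*√((½)² + 25) = 2660*√(¼ + 25) = 2660*√(101/4) = 2660*(√101/2) = 1330*√101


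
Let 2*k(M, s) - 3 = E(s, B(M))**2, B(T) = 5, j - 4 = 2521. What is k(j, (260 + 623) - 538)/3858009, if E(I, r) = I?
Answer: 19838/1286003 ≈ 0.015426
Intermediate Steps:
j = 2525 (j = 4 + 2521 = 2525)
k(M, s) = 3/2 + s**2/2
k(j, (260 + 623) - 538)/3858009 = (3/2 + ((260 + 623) - 538)**2/2)/3858009 = (3/2 + (883 - 538)**2/2)*(1/3858009) = (3/2 + (1/2)*345**2)*(1/3858009) = (3/2 + (1/2)*119025)*(1/3858009) = (3/2 + 119025/2)*(1/3858009) = 59514*(1/3858009) = 19838/1286003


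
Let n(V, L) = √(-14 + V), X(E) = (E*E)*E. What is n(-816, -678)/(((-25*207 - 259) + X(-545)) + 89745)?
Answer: -I*√830/161794314 ≈ -1.7806e-7*I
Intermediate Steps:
X(E) = E³ (X(E) = E²*E = E³)
n(-816, -678)/(((-25*207 - 259) + X(-545)) + 89745) = √(-14 - 816)/(((-25*207 - 259) + (-545)³) + 89745) = √(-830)/(((-5175 - 259) - 161878625) + 89745) = (I*√830)/((-5434 - 161878625) + 89745) = (I*√830)/(-161884059 + 89745) = (I*√830)/(-161794314) = (I*√830)*(-1/161794314) = -I*√830/161794314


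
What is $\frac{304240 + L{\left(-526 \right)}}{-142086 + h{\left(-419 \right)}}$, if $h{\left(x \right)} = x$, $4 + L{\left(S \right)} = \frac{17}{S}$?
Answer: $- \frac{160028119}{74957630} \approx -2.1349$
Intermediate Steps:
$L{\left(S \right)} = -4 + \frac{17}{S}$
$\frac{304240 + L{\left(-526 \right)}}{-142086 + h{\left(-419 \right)}} = \frac{304240 - \left(4 - \frac{17}{-526}\right)}{-142086 - 419} = \frac{304240 + \left(-4 + 17 \left(- \frac{1}{526}\right)\right)}{-142505} = \left(304240 - \frac{2121}{526}\right) \left(- \frac{1}{142505}\right) = \frac{160028119}{526} \left(- \frac{1}{142505}\right) = - \frac{160028119}{74957630}$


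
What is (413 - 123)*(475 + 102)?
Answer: 167330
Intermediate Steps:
(413 - 123)*(475 + 102) = 290*577 = 167330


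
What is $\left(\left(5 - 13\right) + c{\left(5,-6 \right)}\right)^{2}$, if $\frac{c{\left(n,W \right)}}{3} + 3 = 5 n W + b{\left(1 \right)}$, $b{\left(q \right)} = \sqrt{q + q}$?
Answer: $218107 - 2802 \sqrt{2} \approx 2.1414 \cdot 10^{5}$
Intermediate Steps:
$b{\left(q \right)} = \sqrt{2} \sqrt{q}$ ($b{\left(q \right)} = \sqrt{2 q} = \sqrt{2} \sqrt{q}$)
$c{\left(n,W \right)} = -9 + 3 \sqrt{2} + 15 W n$ ($c{\left(n,W \right)} = -9 + 3 \left(5 n W + \sqrt{2} \sqrt{1}\right) = -9 + 3 \left(5 W n + \sqrt{2} \cdot 1\right) = -9 + 3 \left(5 W n + \sqrt{2}\right) = -9 + 3 \left(\sqrt{2} + 5 W n\right) = -9 + \left(3 \sqrt{2} + 15 W n\right) = -9 + 3 \sqrt{2} + 15 W n$)
$\left(\left(5 - 13\right) + c{\left(5,-6 \right)}\right)^{2} = \left(\left(5 - 13\right) + \left(-9 + 3 \sqrt{2} + 15 \left(-6\right) 5\right)\right)^{2} = \left(-8 - \left(459 - 3 \sqrt{2}\right)\right)^{2} = \left(-467 + 3 \sqrt{2}\right)^{2}$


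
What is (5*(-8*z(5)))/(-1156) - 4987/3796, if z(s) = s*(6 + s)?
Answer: 646557/1097044 ≈ 0.58936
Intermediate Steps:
(5*(-8*z(5)))/(-1156) - 4987/3796 = (5*(-40*(6 + 5)))/(-1156) - 4987/3796 = (5*(-40*11))*(-1/1156) - 4987*1/3796 = (5*(-8*55))*(-1/1156) - 4987/3796 = (5*(-440))*(-1/1156) - 4987/3796 = -2200*(-1/1156) - 4987/3796 = 550/289 - 4987/3796 = 646557/1097044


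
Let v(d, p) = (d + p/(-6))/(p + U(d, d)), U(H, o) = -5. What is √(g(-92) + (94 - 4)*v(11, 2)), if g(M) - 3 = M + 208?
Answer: I*√201 ≈ 14.177*I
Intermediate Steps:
g(M) = 211 + M (g(M) = 3 + (M + 208) = 3 + (208 + M) = 211 + M)
v(d, p) = (d - p/6)/(-5 + p) (v(d, p) = (d + p/(-6))/(p - 5) = (d + p*(-⅙))/(-5 + p) = (d - p/6)/(-5 + p))
√(g(-92) + (94 - 4)*v(11, 2)) = √((211 - 92) + (94 - 4)*((11 - ⅙*2)/(-5 + 2))) = √(119 + 90*((11 - ⅓)/(-3))) = √(119 + 90*(-⅓*32/3)) = √(119 + 90*(-32/9)) = √(119 - 320) = √(-201) = I*√201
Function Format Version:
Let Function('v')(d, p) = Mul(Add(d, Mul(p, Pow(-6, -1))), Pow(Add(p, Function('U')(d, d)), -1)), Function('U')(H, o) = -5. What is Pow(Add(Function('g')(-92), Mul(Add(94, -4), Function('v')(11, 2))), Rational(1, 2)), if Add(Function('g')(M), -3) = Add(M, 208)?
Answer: Mul(I, Pow(201, Rational(1, 2))) ≈ Mul(14.177, I)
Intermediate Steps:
Function('g')(M) = Add(211, M) (Function('g')(M) = Add(3, Add(M, 208)) = Add(3, Add(208, M)) = Add(211, M))
Function('v')(d, p) = Mul(Pow(Add(-5, p), -1), Add(d, Mul(Rational(-1, 6), p))) (Function('v')(d, p) = Mul(Add(d, Mul(p, Pow(-6, -1))), Pow(Add(p, -5), -1)) = Mul(Add(d, Mul(p, Rational(-1, 6))), Pow(Add(-5, p), -1)) = Mul(Add(d, Mul(Rational(-1, 6), p)), Pow(Add(-5, p), -1)) = Mul(Pow(Add(-5, p), -1), Add(d, Mul(Rational(-1, 6), p))))
Pow(Add(Function('g')(-92), Mul(Add(94, -4), Function('v')(11, 2))), Rational(1, 2)) = Pow(Add(Add(211, -92), Mul(Add(94, -4), Mul(Pow(Add(-5, 2), -1), Add(11, Mul(Rational(-1, 6), 2))))), Rational(1, 2)) = Pow(Add(119, Mul(90, Mul(Pow(-3, -1), Add(11, Rational(-1, 3))))), Rational(1, 2)) = Pow(Add(119, Mul(90, Mul(Rational(-1, 3), Rational(32, 3)))), Rational(1, 2)) = Pow(Add(119, Mul(90, Rational(-32, 9))), Rational(1, 2)) = Pow(Add(119, -320), Rational(1, 2)) = Pow(-201, Rational(1, 2)) = Mul(I, Pow(201, Rational(1, 2)))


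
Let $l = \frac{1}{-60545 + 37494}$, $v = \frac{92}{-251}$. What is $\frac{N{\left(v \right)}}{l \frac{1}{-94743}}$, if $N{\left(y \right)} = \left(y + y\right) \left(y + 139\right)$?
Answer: $- \frac{13982876737724664}{63001} \approx -2.2195 \cdot 10^{11}$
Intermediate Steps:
$v = - \frac{92}{251}$ ($v = 92 \left(- \frac{1}{251}\right) = - \frac{92}{251} \approx -0.36653$)
$l = - \frac{1}{23051}$ ($l = \frac{1}{-23051} = - \frac{1}{23051} \approx -4.3382 \cdot 10^{-5}$)
$N{\left(y \right)} = 2 y \left(139 + y\right)$
$\frac{N{\left(v \right)}}{l \frac{1}{-94743}} = \frac{2 \left(- \frac{92}{251}\right) \left(139 - \frac{92}{251}\right)}{\left(- \frac{1}{23051}\right) \frac{1}{-94743}} = \frac{2 \left(- \frac{92}{251}\right) \frac{34797}{251}}{\left(- \frac{1}{23051}\right) \left(- \frac{1}{94743}\right)} = - \frac{6402648 \frac{1}{\frac{1}{2183920893}}}{63001} = \left(- \frac{6402648}{63001}\right) 2183920893 = - \frac{13982876737724664}{63001}$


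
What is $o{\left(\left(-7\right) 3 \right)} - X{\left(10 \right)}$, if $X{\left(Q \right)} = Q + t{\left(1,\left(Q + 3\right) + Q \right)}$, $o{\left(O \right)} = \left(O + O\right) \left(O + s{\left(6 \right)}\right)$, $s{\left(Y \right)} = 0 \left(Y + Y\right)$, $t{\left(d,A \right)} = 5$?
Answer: $867$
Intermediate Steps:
$s{\left(Y \right)} = 0$ ($s{\left(Y \right)} = 0 \cdot 2 Y = 0$)
$o{\left(O \right)} = 2 O^{2}$ ($o{\left(O \right)} = \left(O + O\right) \left(O + 0\right) = 2 O O = 2 O^{2}$)
$X{\left(Q \right)} = 5 + Q$ ($X{\left(Q \right)} = Q + 5 = 5 + Q$)
$o{\left(\left(-7\right) 3 \right)} - X{\left(10 \right)} = 2 \left(\left(-7\right) 3\right)^{2} - \left(5 + 10\right) = 2 \left(-21\right)^{2} - 15 = 2 \cdot 441 - 15 = 882 - 15 = 867$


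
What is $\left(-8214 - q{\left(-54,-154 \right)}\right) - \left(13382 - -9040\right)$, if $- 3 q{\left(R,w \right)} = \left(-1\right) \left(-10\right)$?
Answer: $- \frac{91898}{3} \approx -30633.0$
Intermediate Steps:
$q{\left(R,w \right)} = - \frac{10}{3}$ ($q{\left(R,w \right)} = - \frac{\left(-1\right) \left(-10\right)}{3} = \left(- \frac{1}{3}\right) 10 = - \frac{10}{3}$)
$\left(-8214 - q{\left(-54,-154 \right)}\right) - \left(13382 - -9040\right) = \left(-8214 - - \frac{10}{3}\right) - \left(13382 - -9040\right) = \left(-8214 + \frac{10}{3}\right) - \left(13382 + 9040\right) = - \frac{24632}{3} - 22422 = - \frac{91898}{3}$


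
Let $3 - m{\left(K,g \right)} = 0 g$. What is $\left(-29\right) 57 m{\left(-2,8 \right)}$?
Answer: $-4959$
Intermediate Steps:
$m{\left(K,g \right)} = 3$ ($m{\left(K,g \right)} = 3 - 0 g = 3 - 0 = 3 + 0 = 3$)
$\left(-29\right) 57 m{\left(-2,8 \right)} = \left(-29\right) 57 \cdot 3 = \left(-1653\right) 3 = -4959$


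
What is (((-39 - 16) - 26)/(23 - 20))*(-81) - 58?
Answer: 2129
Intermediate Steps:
(((-39 - 16) - 26)/(23 - 20))*(-81) - 58 = ((-55 - 26)/3)*(-81) - 58 = -81*⅓*(-81) - 58 = -27*(-81) - 58 = 2187 - 58 = 2129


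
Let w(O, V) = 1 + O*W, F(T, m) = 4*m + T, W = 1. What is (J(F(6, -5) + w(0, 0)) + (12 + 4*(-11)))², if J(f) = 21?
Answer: 121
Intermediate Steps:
F(T, m) = T + 4*m
w(O, V) = 1 + O (w(O, V) = 1 + O*1 = 1 + O)
(J(F(6, -5) + w(0, 0)) + (12 + 4*(-11)))² = (21 + (12 + 4*(-11)))² = (21 + (12 - 44))² = (21 - 32)² = (-11)² = 121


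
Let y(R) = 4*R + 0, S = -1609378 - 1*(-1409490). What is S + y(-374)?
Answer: -201384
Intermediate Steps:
S = -199888 (S = -1609378 + 1409490 = -199888)
y(R) = 4*R
S + y(-374) = -199888 + 4*(-374) = -199888 - 1496 = -201384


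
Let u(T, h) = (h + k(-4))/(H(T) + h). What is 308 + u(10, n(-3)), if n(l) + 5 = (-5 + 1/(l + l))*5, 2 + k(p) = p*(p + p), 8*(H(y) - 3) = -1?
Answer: 206688/671 ≈ 308.03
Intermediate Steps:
H(y) = 23/8 (H(y) = 3 + (1/8)*(-1) = 3 - 1/8 = 23/8)
k(p) = -2 + 2*p**2 (k(p) = -2 + p*(p + p) = -2 + p*(2*p) = -2 + 2*p**2)
n(l) = -30 + 5/(2*l) (n(l) = -5 + (-5 + 1/(l + l))*5 = -5 + (-5 + 1/(2*l))*5 = -5 + (-25 + 5/(2*l)) = -30 + 5/(2*l))
u(T, h) = (30 + h)/(23/8 + h) (u(T, h) = (h + (-2 + 2*(-4)**2))/(23/8 + h) = (h + (-2 + 2*16))/(23/8 + h) = (h + (-2 + 32))/(23/8 + h) = (h + 30)/(23/8 + h) = (30 + h)/(23/8 + h))
308 + u(10, n(-3)) = 308 + 8*(30 + (-30 + (5/2)/(-3)))/(23 + 8*(-30 + (5/2)/(-3))) = 308 + 8*(30 + (-30 + (5/2)*(-1/3)))/(23 + 8*(-30 + (5/2)*(-1/3))) = 308 + 8*(30 + (-30 - 5/6))/(23 + 8*(-30 - 5/6)) = 308 + 8*(30 - 185/6)/(23 + 8*(-185/6)) = 308 + 8*(-5/6)/(23 - 740/3) = 308 + 8*(-5/6)/(-671/3) = 308 + 8*(-3/671)*(-5/6) = 308 + 20/671 = 206688/671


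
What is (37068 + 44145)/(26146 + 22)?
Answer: 81213/26168 ≈ 3.1035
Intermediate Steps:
(37068 + 44145)/(26146 + 22) = 81213/26168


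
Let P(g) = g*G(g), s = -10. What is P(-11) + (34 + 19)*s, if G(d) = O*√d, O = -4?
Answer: -530 + 44*I*√11 ≈ -530.0 + 145.93*I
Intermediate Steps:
G(d) = -4*√d
P(g) = -4*g^(3/2) (P(g) = g*(-4*√g) = -4*g^(3/2))
P(-11) + (34 + 19)*s = -(-44)*I*√11 + (34 + 19)*(-10) = -(-44)*I*√11 + 53*(-10) = 44*I*√11 - 530 = -530 + 44*I*√11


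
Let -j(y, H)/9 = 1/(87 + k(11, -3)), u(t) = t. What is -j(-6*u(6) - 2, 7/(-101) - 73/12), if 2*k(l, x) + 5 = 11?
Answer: ⅒ ≈ 0.10000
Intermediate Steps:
k(l, x) = 3 (k(l, x) = -5/2 + (½)*11 = -5/2 + 11/2 = 3)
j(y, H) = -⅒ (j(y, H) = -9/(87 + 3) = -9/90 = -9*1/90 = -⅒)
-j(-6*u(6) - 2, 7/(-101) - 73/12) = -1*(-⅒) = ⅒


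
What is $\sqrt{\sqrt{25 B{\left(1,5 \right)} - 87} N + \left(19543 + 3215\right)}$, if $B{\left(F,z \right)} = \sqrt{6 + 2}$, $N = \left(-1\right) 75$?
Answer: $\sqrt{22758 - 75 i \sqrt{87 - 50 \sqrt{2}}} \approx 150.86 - 1.003 i$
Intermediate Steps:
$N = -75$
$B{\left(F,z \right)} = 2 \sqrt{2}$ ($B{\left(F,z \right)} = \sqrt{8} = 2 \sqrt{2}$)
$\sqrt{\sqrt{25 B{\left(1,5 \right)} - 87} N + \left(19543 + 3215\right)} = \sqrt{\sqrt{25 \cdot 2 \sqrt{2} - 87} \left(-75\right) + \left(19543 + 3215\right)} = \sqrt{\sqrt{50 \sqrt{2} - 87} \left(-75\right) + 22758} = \sqrt{\sqrt{-87 + 50 \sqrt{2}} \left(-75\right) + 22758} = \sqrt{- 75 \sqrt{-87 + 50 \sqrt{2}} + 22758} = \sqrt{22758 - 75 \sqrt{-87 + 50 \sqrt{2}}}$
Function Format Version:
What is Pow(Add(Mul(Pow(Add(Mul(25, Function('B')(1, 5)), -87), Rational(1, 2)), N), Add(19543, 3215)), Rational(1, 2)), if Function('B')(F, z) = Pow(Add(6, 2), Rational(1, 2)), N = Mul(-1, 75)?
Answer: Pow(Add(22758, Mul(-75, I, Pow(Add(87, Mul(-50, Pow(2, Rational(1, 2)))), Rational(1, 2)))), Rational(1, 2)) ≈ Add(150.86, Mul(-1.003, I))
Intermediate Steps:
N = -75
Function('B')(F, z) = Mul(2, Pow(2, Rational(1, 2))) (Function('B')(F, z) = Pow(8, Rational(1, 2)) = Mul(2, Pow(2, Rational(1, 2))))
Pow(Add(Mul(Pow(Add(Mul(25, Function('B')(1, 5)), -87), Rational(1, 2)), N), Add(19543, 3215)), Rational(1, 2)) = Pow(Add(Mul(Pow(Add(Mul(25, Mul(2, Pow(2, Rational(1, 2)))), -87), Rational(1, 2)), -75), Add(19543, 3215)), Rational(1, 2)) = Pow(Add(Mul(Pow(Add(Mul(50, Pow(2, Rational(1, 2))), -87), Rational(1, 2)), -75), 22758), Rational(1, 2)) = Pow(Add(Mul(Pow(Add(-87, Mul(50, Pow(2, Rational(1, 2)))), Rational(1, 2)), -75), 22758), Rational(1, 2)) = Pow(Add(Mul(-75, Pow(Add(-87, Mul(50, Pow(2, Rational(1, 2)))), Rational(1, 2))), 22758), Rational(1, 2)) = Pow(Add(22758, Mul(-75, Pow(Add(-87, Mul(50, Pow(2, Rational(1, 2)))), Rational(1, 2)))), Rational(1, 2))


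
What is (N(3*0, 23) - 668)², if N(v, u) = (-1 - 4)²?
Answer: 413449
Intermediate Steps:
N(v, u) = 25 (N(v, u) = (-5)² = 25)
(N(3*0, 23) - 668)² = (25 - 668)² = (-643)² = 413449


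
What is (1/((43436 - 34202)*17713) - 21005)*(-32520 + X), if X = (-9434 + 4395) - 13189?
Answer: 29058444282645722/27260307 ≈ 1.0660e+9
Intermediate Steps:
X = -18228 (X = -5039 - 13189 = -18228)
(1/((43436 - 34202)*17713) - 21005)*(-32520 + X) = (1/((43436 - 34202)*17713) - 21005)*(-32520 - 18228) = ((1/17713)/9234 - 21005)*(-50748) = ((1/9234)*(1/17713) - 21005)*(-50748) = (1/163561842 - 21005)*(-50748) = -3435616491209/163561842*(-50748) = 29058444282645722/27260307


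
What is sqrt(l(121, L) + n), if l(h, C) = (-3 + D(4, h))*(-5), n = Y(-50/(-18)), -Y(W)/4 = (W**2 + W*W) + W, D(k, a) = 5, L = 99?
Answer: I*sqrt(6710)/9 ≈ 9.1016*I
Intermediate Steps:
Y(W) = -8*W**2 - 4*W (Y(W) = -4*((W**2 + W*W) + W) = -4*((W**2 + W**2) + W) = -4*(2*W**2 + W) = -4*(W + 2*W**2) = -8*W**2 - 4*W)
n = -5900/81 (n = -4*(-50/(-18))*(1 + 2*(-50/(-18))) = -4*(-50*(-1/18))*(1 + 2*(-50*(-1/18))) = -4*25/9*(1 + 2*(25/9)) = -4*25/9*(1 + 50/9) = -4*25/9*59/9 = -5900/81 ≈ -72.839)
l(h, C) = -10 (l(h, C) = (-3 + 5)*(-5) = 2*(-5) = -10)
sqrt(l(121, L) + n) = sqrt(-10 - 5900/81) = sqrt(-6710/81) = I*sqrt(6710)/9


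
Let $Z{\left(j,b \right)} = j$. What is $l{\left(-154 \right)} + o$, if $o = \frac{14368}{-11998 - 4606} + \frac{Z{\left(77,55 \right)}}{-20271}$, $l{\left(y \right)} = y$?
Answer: $- \frac{13031450893}{84144921} \approx -154.87$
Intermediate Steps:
$o = - \frac{73133059}{84144921}$ ($o = \frac{14368}{-11998 - 4606} + \frac{77}{-20271} = \frac{14368}{-11998 - 4606} + 77 \left(- \frac{1}{20271}\right) = \frac{14368}{-16604} - \frac{77}{20271} = 14368 \left(- \frac{1}{16604}\right) - \frac{77}{20271} = - \frac{3592}{4151} - \frac{77}{20271} = - \frac{73133059}{84144921} \approx -0.86913$)
$l{\left(-154 \right)} + o = -154 - \frac{73133059}{84144921} = - \frac{13031450893}{84144921}$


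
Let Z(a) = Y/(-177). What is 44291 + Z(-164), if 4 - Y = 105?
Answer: 7839608/177 ≈ 44292.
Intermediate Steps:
Y = -101 (Y = 4 - 1*105 = 4 - 105 = -101)
Z(a) = 101/177 (Z(a) = -101/(-177) = -101*(-1/177) = 101/177)
44291 + Z(-164) = 44291 + 101/177 = 7839608/177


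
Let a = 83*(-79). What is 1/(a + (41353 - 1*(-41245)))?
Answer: 1/76041 ≈ 1.3151e-5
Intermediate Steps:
a = -6557
1/(a + (41353 - 1*(-41245))) = 1/(-6557 + (41353 - 1*(-41245))) = 1/(-6557 + (41353 + 41245)) = 1/(-6557 + 82598) = 1/76041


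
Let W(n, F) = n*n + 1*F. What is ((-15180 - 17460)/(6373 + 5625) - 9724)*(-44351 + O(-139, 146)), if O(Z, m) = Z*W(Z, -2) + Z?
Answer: 159287265829276/5999 ≈ 2.6552e+10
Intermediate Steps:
W(n, F) = F + n**2 (W(n, F) = n**2 + F = F + n**2)
O(Z, m) = Z + Z*(-2 + Z**2) (O(Z, m) = Z*(-2 + Z**2) + Z = Z + Z*(-2 + Z**2))
((-15180 - 17460)/(6373 + 5625) - 9724)*(-44351 + O(-139, 146)) = ((-15180 - 17460)/(6373 + 5625) - 9724)*(-44351 + ((-139)**3 - 1*(-139))) = (-32640/11998 - 9724)*(-44351 + (-2685619 + 139)) = (-32640*1/11998 - 9724)*(-44351 - 2685480) = (-16320/5999 - 9724)*(-2729831) = -58350596/5999*(-2729831) = 159287265829276/5999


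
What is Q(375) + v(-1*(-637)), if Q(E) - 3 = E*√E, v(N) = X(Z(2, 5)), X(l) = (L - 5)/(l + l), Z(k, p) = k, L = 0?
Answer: 7/4 + 1875*√15 ≈ 7263.6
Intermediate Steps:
X(l) = -5/(2*l) (X(l) = (0 - 5)/(l + l) = -5*1/(2*l) = -5/(2*l))
v(N) = -5/4 (v(N) = -5/2/2 = -5/2*½ = -5/4)
Q(E) = 3 + E^(3/2) (Q(E) = 3 + E*√E = 3 + E^(3/2))
Q(375) + v(-1*(-637)) = (3 + 375^(3/2)) - 5/4 = (3 + 1875*√15) - 5/4 = 7/4 + 1875*√15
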